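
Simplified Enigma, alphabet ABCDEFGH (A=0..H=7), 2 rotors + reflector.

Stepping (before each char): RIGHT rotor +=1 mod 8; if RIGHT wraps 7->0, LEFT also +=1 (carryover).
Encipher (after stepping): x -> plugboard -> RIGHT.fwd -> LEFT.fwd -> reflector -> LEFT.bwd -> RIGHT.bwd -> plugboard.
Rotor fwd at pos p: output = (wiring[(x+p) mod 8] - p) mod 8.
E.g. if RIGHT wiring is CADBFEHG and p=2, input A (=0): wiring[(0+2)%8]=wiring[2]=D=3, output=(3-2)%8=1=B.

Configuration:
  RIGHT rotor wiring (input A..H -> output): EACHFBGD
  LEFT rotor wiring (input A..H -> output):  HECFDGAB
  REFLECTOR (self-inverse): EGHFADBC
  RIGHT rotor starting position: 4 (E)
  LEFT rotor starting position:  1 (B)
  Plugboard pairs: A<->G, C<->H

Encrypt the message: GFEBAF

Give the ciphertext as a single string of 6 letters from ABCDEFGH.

Answer: CAGCDC

Derivation:
Char 1 ('G'): step: R->5, L=1; G->plug->A->R->E->L->F->refl->D->L'->A->R'->H->plug->C
Char 2 ('F'): step: R->6, L=1; F->plug->F->R->B->L->B->refl->G->L'->H->R'->G->plug->A
Char 3 ('E'): step: R->7, L=1; E->plug->E->R->A->L->D->refl->F->L'->E->R'->A->plug->G
Char 4 ('B'): step: R->0, L->2 (L advanced); B->plug->B->R->A->L->A->refl->E->L'->D->R'->H->plug->C
Char 5 ('A'): step: R->1, L=2; A->plug->G->R->C->L->B->refl->G->L'->E->R'->D->plug->D
Char 6 ('F'): step: R->2, L=2; F->plug->F->R->B->L->D->refl->F->L'->G->R'->H->plug->C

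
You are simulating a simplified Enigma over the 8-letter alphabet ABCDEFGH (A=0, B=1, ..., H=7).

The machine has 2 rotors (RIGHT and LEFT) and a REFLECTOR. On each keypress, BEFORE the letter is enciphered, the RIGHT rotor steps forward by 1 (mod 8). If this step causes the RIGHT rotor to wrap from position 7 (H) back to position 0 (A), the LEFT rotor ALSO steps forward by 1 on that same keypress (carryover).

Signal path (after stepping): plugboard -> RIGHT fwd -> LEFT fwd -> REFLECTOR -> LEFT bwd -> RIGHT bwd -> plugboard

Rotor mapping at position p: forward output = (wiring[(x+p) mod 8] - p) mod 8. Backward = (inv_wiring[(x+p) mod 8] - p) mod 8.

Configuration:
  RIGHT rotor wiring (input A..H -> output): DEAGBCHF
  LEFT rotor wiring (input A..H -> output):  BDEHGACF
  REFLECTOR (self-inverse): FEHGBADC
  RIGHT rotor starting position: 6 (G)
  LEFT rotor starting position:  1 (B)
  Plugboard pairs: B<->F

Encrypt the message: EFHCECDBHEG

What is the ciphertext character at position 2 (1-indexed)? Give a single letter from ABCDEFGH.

Char 1 ('E'): step: R->7, L=1; E->plug->E->R->H->L->A->refl->F->L'->D->R'->G->plug->G
Char 2 ('F'): step: R->0, L->2 (L advanced); F->plug->B->R->E->L->A->refl->F->L'->B->R'->E->plug->E

E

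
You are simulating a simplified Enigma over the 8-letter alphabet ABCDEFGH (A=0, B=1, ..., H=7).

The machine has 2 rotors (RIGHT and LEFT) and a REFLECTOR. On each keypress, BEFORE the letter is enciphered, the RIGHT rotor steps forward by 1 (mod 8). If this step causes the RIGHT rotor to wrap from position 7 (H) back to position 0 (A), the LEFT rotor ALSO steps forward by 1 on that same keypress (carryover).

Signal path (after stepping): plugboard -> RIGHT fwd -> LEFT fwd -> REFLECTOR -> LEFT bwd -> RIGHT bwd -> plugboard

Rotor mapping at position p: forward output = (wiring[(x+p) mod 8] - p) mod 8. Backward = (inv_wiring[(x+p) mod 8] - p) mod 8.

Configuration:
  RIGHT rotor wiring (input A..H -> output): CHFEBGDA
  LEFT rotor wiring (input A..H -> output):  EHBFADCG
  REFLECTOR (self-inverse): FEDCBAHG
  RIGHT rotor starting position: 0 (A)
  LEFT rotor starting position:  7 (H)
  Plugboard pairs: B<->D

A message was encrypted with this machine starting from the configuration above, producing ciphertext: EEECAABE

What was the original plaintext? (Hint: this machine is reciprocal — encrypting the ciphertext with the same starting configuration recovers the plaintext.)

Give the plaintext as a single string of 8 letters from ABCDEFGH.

Answer: ADDFEFED

Derivation:
Char 1 ('E'): step: R->1, L=7; E->plug->E->R->F->L->B->refl->E->L'->G->R'->A->plug->A
Char 2 ('E'): step: R->2, L=7; E->plug->E->R->B->L->F->refl->A->L'->C->R'->B->plug->D
Char 3 ('E'): step: R->3, L=7; E->plug->E->R->F->L->B->refl->E->L'->G->R'->B->plug->D
Char 4 ('C'): step: R->4, L=7; C->plug->C->R->H->L->D->refl->C->L'->D->R'->F->plug->F
Char 5 ('A'): step: R->5, L=7; A->plug->A->R->B->L->F->refl->A->L'->C->R'->E->plug->E
Char 6 ('A'): step: R->6, L=7; A->plug->A->R->F->L->B->refl->E->L'->G->R'->F->plug->F
Char 7 ('B'): step: R->7, L=7; B->plug->D->R->G->L->E->refl->B->L'->F->R'->E->plug->E
Char 8 ('E'): step: R->0, L->0 (L advanced); E->plug->E->R->B->L->H->refl->G->L'->H->R'->B->plug->D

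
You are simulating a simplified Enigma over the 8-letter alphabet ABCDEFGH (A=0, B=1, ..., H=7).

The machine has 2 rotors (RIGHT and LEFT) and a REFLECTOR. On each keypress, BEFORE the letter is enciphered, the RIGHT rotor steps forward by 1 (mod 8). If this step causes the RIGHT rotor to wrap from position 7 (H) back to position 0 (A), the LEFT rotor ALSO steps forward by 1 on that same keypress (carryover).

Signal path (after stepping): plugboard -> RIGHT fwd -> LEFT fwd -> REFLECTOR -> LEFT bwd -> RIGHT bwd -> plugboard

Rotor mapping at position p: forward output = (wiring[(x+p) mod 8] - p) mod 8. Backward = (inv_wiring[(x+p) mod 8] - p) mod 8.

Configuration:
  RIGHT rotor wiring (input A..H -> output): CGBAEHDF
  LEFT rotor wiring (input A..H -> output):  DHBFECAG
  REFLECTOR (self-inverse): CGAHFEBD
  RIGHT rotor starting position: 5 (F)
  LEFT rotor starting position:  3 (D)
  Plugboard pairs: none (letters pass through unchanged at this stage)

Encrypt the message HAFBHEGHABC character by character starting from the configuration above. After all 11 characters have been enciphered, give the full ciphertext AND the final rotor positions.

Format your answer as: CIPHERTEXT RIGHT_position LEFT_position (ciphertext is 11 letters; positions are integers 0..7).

Char 1 ('H'): step: R->6, L=3; H->plug->H->R->B->L->B->refl->G->L'->H->R'->B->plug->B
Char 2 ('A'): step: R->7, L=3; A->plug->A->R->G->L->E->refl->F->L'->D->R'->B->plug->B
Char 3 ('F'): step: R->0, L->4 (L advanced); F->plug->F->R->H->L->B->refl->G->L'->B->R'->C->plug->C
Char 4 ('B'): step: R->1, L=4; B->plug->B->R->A->L->A->refl->C->L'->D->R'->D->plug->D
Char 5 ('H'): step: R->2, L=4; H->plug->H->R->E->L->H->refl->D->L'->F->R'->D->plug->D
Char 6 ('E'): step: R->3, L=4; E->plug->E->R->C->L->E->refl->F->L'->G->R'->H->plug->H
Char 7 ('G'): step: R->4, L=4; G->plug->G->R->F->L->D->refl->H->L'->E->R'->H->plug->H
Char 8 ('H'): step: R->5, L=4; H->plug->H->R->H->L->B->refl->G->L'->B->R'->E->plug->E
Char 9 ('A'): step: R->6, L=4; A->plug->A->R->F->L->D->refl->H->L'->E->R'->C->plug->C
Char 10 ('B'): step: R->7, L=4; B->plug->B->R->D->L->C->refl->A->L'->A->R'->G->plug->G
Char 11 ('C'): step: R->0, L->5 (L advanced); C->plug->C->R->B->L->D->refl->H->L'->H->R'->F->plug->F
Final: ciphertext=BBCDDHHECGF, RIGHT=0, LEFT=5

Answer: BBCDDHHECGF 0 5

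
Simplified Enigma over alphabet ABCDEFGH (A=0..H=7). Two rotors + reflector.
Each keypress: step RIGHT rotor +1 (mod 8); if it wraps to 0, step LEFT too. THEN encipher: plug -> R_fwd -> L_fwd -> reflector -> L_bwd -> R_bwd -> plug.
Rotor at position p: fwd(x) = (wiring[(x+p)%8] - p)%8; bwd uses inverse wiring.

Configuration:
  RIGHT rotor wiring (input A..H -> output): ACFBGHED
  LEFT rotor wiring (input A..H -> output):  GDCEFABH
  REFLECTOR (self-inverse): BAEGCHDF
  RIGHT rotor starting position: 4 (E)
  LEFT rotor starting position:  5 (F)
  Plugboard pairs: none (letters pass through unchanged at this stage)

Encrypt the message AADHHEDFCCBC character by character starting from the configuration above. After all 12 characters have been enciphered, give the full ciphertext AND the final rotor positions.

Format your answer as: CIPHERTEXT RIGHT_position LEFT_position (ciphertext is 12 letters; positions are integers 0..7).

Answer: HBHEBFHBDHEH 0 7

Derivation:
Char 1 ('A'): step: R->5, L=5; A->plug->A->R->C->L->C->refl->E->L'->B->R'->H->plug->H
Char 2 ('A'): step: R->6, L=5; A->plug->A->R->G->L->H->refl->F->L'->F->R'->B->plug->B
Char 3 ('D'): step: R->7, L=5; D->plug->D->R->G->L->H->refl->F->L'->F->R'->H->plug->H
Char 4 ('H'): step: R->0, L->6 (L advanced); H->plug->H->R->D->L->F->refl->H->L'->G->R'->E->plug->E
Char 5 ('H'): step: R->1, L=6; H->plug->H->R->H->L->C->refl->E->L'->E->R'->B->plug->B
Char 6 ('E'): step: R->2, L=6; E->plug->E->R->C->L->A->refl->B->L'->B->R'->F->plug->F
Char 7 ('D'): step: R->3, L=6; D->plug->D->R->B->L->B->refl->A->L'->C->R'->H->plug->H
Char 8 ('F'): step: R->4, L=6; F->plug->F->R->G->L->H->refl->F->L'->D->R'->B->plug->B
Char 9 ('C'): step: R->5, L=6; C->plug->C->R->G->L->H->refl->F->L'->D->R'->D->plug->D
Char 10 ('C'): step: R->6, L=6; C->plug->C->R->C->L->A->refl->B->L'->B->R'->H->plug->H
Char 11 ('B'): step: R->7, L=6; B->plug->B->R->B->L->B->refl->A->L'->C->R'->E->plug->E
Char 12 ('C'): step: R->0, L->7 (L advanced); C->plug->C->R->F->L->G->refl->D->L'->D->R'->H->plug->H
Final: ciphertext=HBHEBFHBDHEH, RIGHT=0, LEFT=7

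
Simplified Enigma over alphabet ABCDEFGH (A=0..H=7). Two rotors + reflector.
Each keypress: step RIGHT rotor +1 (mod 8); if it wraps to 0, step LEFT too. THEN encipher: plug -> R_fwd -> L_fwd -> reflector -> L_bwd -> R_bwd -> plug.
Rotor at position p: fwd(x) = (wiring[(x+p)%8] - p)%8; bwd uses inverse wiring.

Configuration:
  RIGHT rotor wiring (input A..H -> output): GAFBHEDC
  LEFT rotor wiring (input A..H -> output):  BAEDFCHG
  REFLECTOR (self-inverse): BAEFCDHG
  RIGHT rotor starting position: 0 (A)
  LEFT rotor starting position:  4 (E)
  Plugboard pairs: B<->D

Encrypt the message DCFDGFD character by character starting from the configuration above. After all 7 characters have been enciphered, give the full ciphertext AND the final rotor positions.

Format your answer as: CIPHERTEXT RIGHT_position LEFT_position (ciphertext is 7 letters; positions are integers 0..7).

Answer: FAGBHAC 7 4

Derivation:
Char 1 ('D'): step: R->1, L=4; D->plug->B->R->E->L->F->refl->D->L'->C->R'->F->plug->F
Char 2 ('C'): step: R->2, L=4; C->plug->C->R->F->L->E->refl->C->L'->D->R'->A->plug->A
Char 3 ('F'): step: R->3, L=4; F->plug->F->R->D->L->C->refl->E->L'->F->R'->G->plug->G
Char 4 ('D'): step: R->4, L=4; D->plug->B->R->A->L->B->refl->A->L'->G->R'->D->plug->B
Char 5 ('G'): step: R->5, L=4; G->plug->G->R->E->L->F->refl->D->L'->C->R'->H->plug->H
Char 6 ('F'): step: R->6, L=4; F->plug->F->R->D->L->C->refl->E->L'->F->R'->A->plug->A
Char 7 ('D'): step: R->7, L=4; D->plug->B->R->H->L->H->refl->G->L'->B->R'->C->plug->C
Final: ciphertext=FAGBHAC, RIGHT=7, LEFT=4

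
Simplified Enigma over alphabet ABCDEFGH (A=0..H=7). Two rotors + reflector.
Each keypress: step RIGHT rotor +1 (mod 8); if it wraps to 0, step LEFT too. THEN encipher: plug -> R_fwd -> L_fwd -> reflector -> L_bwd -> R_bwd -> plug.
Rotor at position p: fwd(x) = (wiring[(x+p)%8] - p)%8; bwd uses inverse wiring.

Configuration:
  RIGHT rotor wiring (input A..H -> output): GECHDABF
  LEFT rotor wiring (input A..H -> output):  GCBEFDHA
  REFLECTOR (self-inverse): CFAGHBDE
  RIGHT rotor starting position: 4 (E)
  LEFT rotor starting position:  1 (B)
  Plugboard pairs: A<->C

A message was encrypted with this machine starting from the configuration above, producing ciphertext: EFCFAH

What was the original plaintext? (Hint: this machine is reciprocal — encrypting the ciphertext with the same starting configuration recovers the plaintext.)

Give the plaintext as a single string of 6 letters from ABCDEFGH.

Answer: AEDCFB

Derivation:
Char 1 ('E'): step: R->5, L=1; E->plug->E->R->H->L->F->refl->B->L'->A->R'->C->plug->A
Char 2 ('F'): step: R->6, L=1; F->plug->F->R->B->L->A->refl->C->L'->E->R'->E->plug->E
Char 3 ('C'): step: R->7, L=1; C->plug->A->R->G->L->H->refl->E->L'->D->R'->D->plug->D
Char 4 ('F'): step: R->0, L->2 (L advanced); F->plug->F->R->A->L->H->refl->E->L'->G->R'->A->plug->C
Char 5 ('A'): step: R->1, L=2; A->plug->C->R->G->L->E->refl->H->L'->A->R'->F->plug->F
Char 6 ('H'): step: R->2, L=2; H->plug->H->R->C->L->D->refl->G->L'->F->R'->B->plug->B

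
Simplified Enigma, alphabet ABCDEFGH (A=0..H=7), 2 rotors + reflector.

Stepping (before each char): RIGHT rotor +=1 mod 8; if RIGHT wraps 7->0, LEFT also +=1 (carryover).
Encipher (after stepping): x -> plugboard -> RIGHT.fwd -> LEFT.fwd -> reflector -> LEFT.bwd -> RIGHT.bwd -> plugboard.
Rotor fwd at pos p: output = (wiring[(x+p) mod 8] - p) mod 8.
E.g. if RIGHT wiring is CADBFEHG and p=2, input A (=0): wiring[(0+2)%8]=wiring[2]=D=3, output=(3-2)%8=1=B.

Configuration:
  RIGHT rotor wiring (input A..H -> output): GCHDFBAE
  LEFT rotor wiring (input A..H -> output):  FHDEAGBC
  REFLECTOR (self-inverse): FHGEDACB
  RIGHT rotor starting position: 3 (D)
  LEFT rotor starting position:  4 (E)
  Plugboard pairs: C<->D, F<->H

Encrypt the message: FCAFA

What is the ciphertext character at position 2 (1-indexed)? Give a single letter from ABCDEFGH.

Char 1 ('F'): step: R->4, L=4; F->plug->H->R->H->L->A->refl->F->L'->C->R'->E->plug->E
Char 2 ('C'): step: R->5, L=4; C->plug->D->R->B->L->C->refl->G->L'->D->R'->B->plug->B

B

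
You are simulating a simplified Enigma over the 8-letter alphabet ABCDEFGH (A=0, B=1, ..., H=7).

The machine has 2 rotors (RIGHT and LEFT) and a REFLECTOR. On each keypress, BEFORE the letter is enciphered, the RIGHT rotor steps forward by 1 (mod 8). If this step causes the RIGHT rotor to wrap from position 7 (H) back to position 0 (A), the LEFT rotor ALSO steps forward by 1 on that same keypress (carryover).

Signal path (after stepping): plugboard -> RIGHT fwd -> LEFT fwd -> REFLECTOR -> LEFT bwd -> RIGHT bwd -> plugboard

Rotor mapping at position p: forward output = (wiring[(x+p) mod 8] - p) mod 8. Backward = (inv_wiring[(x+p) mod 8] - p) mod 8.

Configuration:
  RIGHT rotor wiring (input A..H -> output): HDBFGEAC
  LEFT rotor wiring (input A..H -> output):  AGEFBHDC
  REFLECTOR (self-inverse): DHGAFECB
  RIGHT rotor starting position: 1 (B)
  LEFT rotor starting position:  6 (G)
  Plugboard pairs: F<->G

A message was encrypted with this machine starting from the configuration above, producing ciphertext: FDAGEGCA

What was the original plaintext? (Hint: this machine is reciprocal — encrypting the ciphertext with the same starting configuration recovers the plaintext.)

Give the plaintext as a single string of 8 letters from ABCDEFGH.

Char 1 ('F'): step: R->2, L=6; F->plug->G->R->F->L->H->refl->B->L'->H->R'->A->plug->A
Char 2 ('D'): step: R->3, L=6; D->plug->D->R->F->L->H->refl->B->L'->H->R'->E->plug->E
Char 3 ('A'): step: R->4, L=6; A->plug->A->R->C->L->C->refl->G->L'->E->R'->C->plug->C
Char 4 ('G'): step: R->5, L=6; G->plug->F->R->E->L->G->refl->C->L'->C->R'->D->plug->D
Char 5 ('E'): step: R->6, L=6; E->plug->E->R->D->L->A->refl->D->L'->G->R'->H->plug->H
Char 6 ('G'): step: R->7, L=6; G->plug->F->R->H->L->B->refl->H->L'->F->R'->G->plug->F
Char 7 ('C'): step: R->0, L->7 (L advanced); C->plug->C->R->B->L->B->refl->H->L'->C->R'->H->plug->H
Char 8 ('A'): step: R->1, L=7; A->plug->A->R->C->L->H->refl->B->L'->B->R'->G->plug->F

Answer: AECDHFHF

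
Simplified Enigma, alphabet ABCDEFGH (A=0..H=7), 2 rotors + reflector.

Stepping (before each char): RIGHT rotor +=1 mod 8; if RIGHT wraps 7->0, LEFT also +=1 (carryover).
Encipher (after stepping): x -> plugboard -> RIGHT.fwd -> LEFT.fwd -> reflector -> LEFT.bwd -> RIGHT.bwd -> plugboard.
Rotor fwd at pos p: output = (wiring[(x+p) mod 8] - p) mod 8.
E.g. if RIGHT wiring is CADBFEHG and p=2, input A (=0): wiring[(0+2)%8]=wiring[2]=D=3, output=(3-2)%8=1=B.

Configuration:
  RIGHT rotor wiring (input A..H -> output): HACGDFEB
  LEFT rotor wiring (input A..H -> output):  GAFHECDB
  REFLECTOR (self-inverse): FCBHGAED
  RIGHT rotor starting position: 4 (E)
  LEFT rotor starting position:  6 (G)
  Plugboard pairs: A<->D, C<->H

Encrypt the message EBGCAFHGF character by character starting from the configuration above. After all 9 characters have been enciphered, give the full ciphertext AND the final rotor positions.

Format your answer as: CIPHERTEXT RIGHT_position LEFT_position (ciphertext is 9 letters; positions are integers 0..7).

Char 1 ('E'): step: R->5, L=6; E->plug->E->R->D->L->C->refl->B->L'->F->R'->F->plug->F
Char 2 ('B'): step: R->6, L=6; B->plug->B->R->D->L->C->refl->B->L'->F->R'->G->plug->G
Char 3 ('G'): step: R->7, L=6; G->plug->G->R->G->L->G->refl->E->L'->H->R'->E->plug->E
Char 4 ('C'): step: R->0, L->7 (L advanced); C->plug->H->R->B->L->H->refl->D->L'->G->R'->D->plug->A
Char 5 ('A'): step: R->1, L=7; A->plug->D->R->C->L->B->refl->C->L'->A->R'->G->plug->G
Char 6 ('F'): step: R->2, L=7; F->plug->F->R->H->L->E->refl->G->L'->D->R'->D->plug->A
Char 7 ('H'): step: R->3, L=7; H->plug->C->R->C->L->B->refl->C->L'->A->R'->B->plug->B
Char 8 ('G'): step: R->4, L=7; G->plug->G->R->G->L->D->refl->H->L'->B->R'->B->plug->B
Char 9 ('F'): step: R->5, L=7; F->plug->F->R->F->L->F->refl->A->L'->E->R'->C->plug->H
Final: ciphertext=FGEAGABBH, RIGHT=5, LEFT=7

Answer: FGEAGABBH 5 7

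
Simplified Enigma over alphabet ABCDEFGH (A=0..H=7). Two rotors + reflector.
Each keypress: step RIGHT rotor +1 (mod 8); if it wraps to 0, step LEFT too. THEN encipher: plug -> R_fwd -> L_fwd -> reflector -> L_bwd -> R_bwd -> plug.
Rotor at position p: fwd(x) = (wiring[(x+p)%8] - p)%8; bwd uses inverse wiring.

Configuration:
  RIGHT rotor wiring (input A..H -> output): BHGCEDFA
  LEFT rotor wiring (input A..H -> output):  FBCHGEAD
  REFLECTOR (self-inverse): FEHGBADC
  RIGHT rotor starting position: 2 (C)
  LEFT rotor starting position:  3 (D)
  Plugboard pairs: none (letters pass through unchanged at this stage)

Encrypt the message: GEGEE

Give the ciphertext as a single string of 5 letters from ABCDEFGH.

Answer: HBHBG

Derivation:
Char 1 ('G'): step: R->3, L=3; G->plug->G->R->E->L->A->refl->F->L'->D->R'->H->plug->H
Char 2 ('E'): step: R->4, L=3; E->plug->E->R->F->L->C->refl->H->L'->H->R'->B->plug->B
Char 3 ('G'): step: R->5, L=3; G->plug->G->R->F->L->C->refl->H->L'->H->R'->H->plug->H
Char 4 ('E'): step: R->6, L=3; E->plug->E->R->A->L->E->refl->B->L'->C->R'->B->plug->B
Char 5 ('E'): step: R->7, L=3; E->plug->E->R->D->L->F->refl->A->L'->E->R'->G->plug->G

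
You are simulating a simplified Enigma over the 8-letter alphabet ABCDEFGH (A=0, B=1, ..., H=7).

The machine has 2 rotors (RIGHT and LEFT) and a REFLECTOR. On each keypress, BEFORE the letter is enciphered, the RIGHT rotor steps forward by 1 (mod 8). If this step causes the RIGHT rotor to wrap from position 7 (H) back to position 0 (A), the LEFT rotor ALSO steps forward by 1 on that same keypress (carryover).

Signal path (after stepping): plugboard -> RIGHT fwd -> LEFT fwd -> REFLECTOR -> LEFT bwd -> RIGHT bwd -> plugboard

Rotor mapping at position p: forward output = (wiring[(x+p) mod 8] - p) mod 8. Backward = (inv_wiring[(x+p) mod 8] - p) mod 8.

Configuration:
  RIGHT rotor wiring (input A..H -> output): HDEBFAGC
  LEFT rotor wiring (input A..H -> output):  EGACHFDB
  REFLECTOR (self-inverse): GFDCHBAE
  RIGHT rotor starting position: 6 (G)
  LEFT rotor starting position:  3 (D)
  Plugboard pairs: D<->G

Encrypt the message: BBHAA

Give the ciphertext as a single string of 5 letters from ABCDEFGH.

Char 1 ('B'): step: R->7, L=3; B->plug->B->R->A->L->H->refl->E->L'->B->R'->G->plug->D
Char 2 ('B'): step: R->0, L->4 (L advanced); B->plug->B->R->D->L->F->refl->B->L'->B->R'->D->plug->G
Char 3 ('H'): step: R->1, L=4; H->plug->H->R->G->L->E->refl->H->L'->C->R'->A->plug->A
Char 4 ('A'): step: R->2, L=4; A->plug->A->R->C->L->H->refl->E->L'->G->R'->D->plug->G
Char 5 ('A'): step: R->3, L=4; A->plug->A->R->G->L->E->refl->H->L'->C->R'->B->plug->B

Answer: DGAGB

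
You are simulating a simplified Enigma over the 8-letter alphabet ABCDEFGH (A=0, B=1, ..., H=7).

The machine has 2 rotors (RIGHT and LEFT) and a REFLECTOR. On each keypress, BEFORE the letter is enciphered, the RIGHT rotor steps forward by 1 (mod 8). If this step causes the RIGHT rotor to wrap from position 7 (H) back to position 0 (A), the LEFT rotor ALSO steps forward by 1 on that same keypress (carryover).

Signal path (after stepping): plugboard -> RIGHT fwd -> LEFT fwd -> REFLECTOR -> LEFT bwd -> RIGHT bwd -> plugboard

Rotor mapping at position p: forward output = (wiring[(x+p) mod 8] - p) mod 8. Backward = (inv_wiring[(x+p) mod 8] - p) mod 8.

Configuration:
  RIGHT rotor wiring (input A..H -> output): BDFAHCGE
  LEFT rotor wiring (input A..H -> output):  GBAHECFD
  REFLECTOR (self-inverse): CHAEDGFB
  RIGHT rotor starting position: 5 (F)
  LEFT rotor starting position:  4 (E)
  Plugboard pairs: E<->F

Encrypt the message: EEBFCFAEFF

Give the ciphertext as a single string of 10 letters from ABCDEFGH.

Answer: CCFDFEEHCD

Derivation:
Char 1 ('E'): step: R->6, L=4; E->plug->F->R->C->L->B->refl->H->L'->D->R'->C->plug->C
Char 2 ('E'): step: R->7, L=4; E->plug->F->R->A->L->A->refl->C->L'->E->R'->C->plug->C
Char 3 ('B'): step: R->0, L->5 (L advanced); B->plug->B->R->D->L->B->refl->H->L'->H->R'->E->plug->F
Char 4 ('F'): step: R->1, L=5; F->plug->E->R->B->L->A->refl->C->L'->G->R'->D->plug->D
Char 5 ('C'): step: R->2, L=5; C->plug->C->R->F->L->D->refl->E->L'->E->R'->E->plug->F
Char 6 ('F'): step: R->3, L=5; F->plug->E->R->B->L->A->refl->C->L'->G->R'->F->plug->E
Char 7 ('A'): step: R->4, L=5; A->plug->A->R->D->L->B->refl->H->L'->H->R'->F->plug->E
Char 8 ('E'): step: R->5, L=5; E->plug->F->R->A->L->F->refl->G->L'->C->R'->H->plug->H
Char 9 ('F'): step: R->6, L=5; F->plug->E->R->H->L->H->refl->B->L'->D->R'->C->plug->C
Char 10 ('F'): step: R->7, L=5; F->plug->E->R->B->L->A->refl->C->L'->G->R'->D->plug->D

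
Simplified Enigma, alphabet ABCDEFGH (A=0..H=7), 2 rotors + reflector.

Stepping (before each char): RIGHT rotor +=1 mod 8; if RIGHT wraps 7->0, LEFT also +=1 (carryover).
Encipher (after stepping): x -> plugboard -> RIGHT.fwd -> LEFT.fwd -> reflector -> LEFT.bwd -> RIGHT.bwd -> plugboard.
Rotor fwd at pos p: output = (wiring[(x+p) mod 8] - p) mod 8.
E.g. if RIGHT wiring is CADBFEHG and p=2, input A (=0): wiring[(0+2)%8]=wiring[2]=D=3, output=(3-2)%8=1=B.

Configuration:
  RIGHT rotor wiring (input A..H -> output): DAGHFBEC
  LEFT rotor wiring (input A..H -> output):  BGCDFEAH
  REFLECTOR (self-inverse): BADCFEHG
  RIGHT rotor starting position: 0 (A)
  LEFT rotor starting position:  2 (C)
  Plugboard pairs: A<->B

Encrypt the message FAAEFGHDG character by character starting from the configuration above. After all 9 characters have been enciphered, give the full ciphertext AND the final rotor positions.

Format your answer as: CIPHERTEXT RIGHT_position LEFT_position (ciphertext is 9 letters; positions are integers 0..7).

Char 1 ('F'): step: R->1, L=2; F->plug->F->R->D->L->C->refl->D->L'->C->R'->H->plug->H
Char 2 ('A'): step: R->2, L=2; A->plug->B->R->F->L->F->refl->E->L'->H->R'->D->plug->D
Char 3 ('A'): step: R->3, L=2; A->plug->B->R->C->L->D->refl->C->L'->D->R'->H->plug->H
Char 4 ('E'): step: R->4, L=2; E->plug->E->R->H->L->E->refl->F->L'->F->R'->B->plug->A
Char 5 ('F'): step: R->5, L=2; F->plug->F->R->B->L->B->refl->A->L'->A->R'->H->plug->H
Char 6 ('G'): step: R->6, L=2; G->plug->G->R->H->L->E->refl->F->L'->F->R'->C->plug->C
Char 7 ('H'): step: R->7, L=2; H->plug->H->R->F->L->F->refl->E->L'->H->R'->D->plug->D
Char 8 ('D'): step: R->0, L->3 (L advanced); D->plug->D->R->H->L->H->refl->G->L'->F->R'->E->plug->E
Char 9 ('G'): step: R->1, L=3; G->plug->G->R->B->L->C->refl->D->L'->G->R'->C->plug->C
Final: ciphertext=HDHAHCDEC, RIGHT=1, LEFT=3

Answer: HDHAHCDEC 1 3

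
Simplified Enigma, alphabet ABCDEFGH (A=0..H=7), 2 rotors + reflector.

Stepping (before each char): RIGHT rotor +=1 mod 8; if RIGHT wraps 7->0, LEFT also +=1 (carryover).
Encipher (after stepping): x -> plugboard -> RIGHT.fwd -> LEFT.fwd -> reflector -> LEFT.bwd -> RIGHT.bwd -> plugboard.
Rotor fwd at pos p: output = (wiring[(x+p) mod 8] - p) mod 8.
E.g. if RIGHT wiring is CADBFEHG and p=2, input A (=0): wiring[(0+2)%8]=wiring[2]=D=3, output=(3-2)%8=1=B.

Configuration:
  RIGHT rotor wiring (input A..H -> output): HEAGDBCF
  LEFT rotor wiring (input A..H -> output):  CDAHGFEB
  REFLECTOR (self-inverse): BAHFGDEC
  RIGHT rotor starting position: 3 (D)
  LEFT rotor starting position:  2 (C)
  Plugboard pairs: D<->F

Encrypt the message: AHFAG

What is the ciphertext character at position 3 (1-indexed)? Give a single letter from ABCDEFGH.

Char 1 ('A'): step: R->4, L=2; A->plug->A->R->H->L->B->refl->A->L'->G->R'->C->plug->C
Char 2 ('H'): step: R->5, L=2; H->plug->H->R->G->L->A->refl->B->L'->H->R'->E->plug->E
Char 3 ('F'): step: R->6, L=2; F->plug->D->R->G->L->A->refl->B->L'->H->R'->B->plug->B

B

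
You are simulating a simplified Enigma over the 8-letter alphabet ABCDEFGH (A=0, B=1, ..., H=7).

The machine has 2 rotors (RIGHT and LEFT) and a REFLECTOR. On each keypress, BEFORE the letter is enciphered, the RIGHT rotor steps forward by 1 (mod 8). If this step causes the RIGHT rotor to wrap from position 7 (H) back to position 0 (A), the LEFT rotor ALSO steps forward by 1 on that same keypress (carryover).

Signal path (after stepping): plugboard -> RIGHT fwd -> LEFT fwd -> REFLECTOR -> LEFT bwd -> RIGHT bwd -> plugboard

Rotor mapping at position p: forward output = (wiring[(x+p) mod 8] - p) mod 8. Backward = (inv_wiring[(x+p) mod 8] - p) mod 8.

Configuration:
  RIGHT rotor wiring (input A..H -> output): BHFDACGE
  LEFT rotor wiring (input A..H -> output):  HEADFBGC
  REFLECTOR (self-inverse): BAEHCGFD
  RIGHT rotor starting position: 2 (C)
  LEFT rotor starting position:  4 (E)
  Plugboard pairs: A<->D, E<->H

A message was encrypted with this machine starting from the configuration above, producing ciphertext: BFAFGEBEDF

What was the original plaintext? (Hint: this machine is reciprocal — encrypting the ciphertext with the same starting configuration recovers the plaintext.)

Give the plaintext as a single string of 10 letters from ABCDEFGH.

Char 1 ('B'): step: R->3, L=4; B->plug->B->R->F->L->A->refl->B->L'->A->R'->A->plug->D
Char 2 ('F'): step: R->4, L=4; F->plug->F->R->D->L->G->refl->F->L'->B->R'->G->plug->G
Char 3 ('A'): step: R->5, L=4; A->plug->D->R->E->L->D->refl->H->L'->H->R'->C->plug->C
Char 4 ('F'): step: R->6, L=4; F->plug->F->R->F->L->A->refl->B->L'->A->R'->A->plug->D
Char 5 ('G'): step: R->7, L=4; G->plug->G->R->D->L->G->refl->F->L'->B->R'->F->plug->F
Char 6 ('E'): step: R->0, L->5 (L advanced); E->plug->H->R->E->L->H->refl->D->L'->F->R'->C->plug->C
Char 7 ('B'): step: R->1, L=5; B->plug->B->R->E->L->H->refl->D->L'->F->R'->F->plug->F
Char 8 ('E'): step: R->2, L=5; E->plug->H->R->F->L->D->refl->H->L'->E->R'->E->plug->H
Char 9 ('D'): step: R->3, L=5; D->plug->A->R->A->L->E->refl->C->L'->D->R'->D->plug->A
Char 10 ('F'): step: R->4, L=5; F->plug->F->R->D->L->C->refl->E->L'->A->R'->D->plug->A

Answer: DGCDFCFHAA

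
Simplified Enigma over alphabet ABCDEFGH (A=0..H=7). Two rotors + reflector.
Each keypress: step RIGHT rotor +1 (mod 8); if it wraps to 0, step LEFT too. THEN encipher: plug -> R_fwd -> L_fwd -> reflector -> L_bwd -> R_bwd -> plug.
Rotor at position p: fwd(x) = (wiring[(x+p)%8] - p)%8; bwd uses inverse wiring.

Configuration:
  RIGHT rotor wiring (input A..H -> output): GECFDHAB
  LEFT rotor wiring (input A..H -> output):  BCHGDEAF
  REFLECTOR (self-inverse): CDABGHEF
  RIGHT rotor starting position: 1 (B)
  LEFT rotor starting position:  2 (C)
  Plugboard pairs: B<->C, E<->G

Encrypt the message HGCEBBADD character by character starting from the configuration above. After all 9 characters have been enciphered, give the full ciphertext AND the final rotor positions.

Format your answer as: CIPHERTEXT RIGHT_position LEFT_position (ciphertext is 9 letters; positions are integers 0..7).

Char 1 ('H'): step: R->2, L=2; H->plug->H->R->C->L->B->refl->D->L'->F->R'->D->plug->D
Char 2 ('G'): step: R->3, L=2; G->plug->E->R->G->L->H->refl->F->L'->A->R'->B->plug->C
Char 3 ('C'): step: R->4, L=2; C->plug->B->R->D->L->C->refl->A->L'->H->R'->A->plug->A
Char 4 ('E'): step: R->5, L=2; E->plug->G->R->A->L->F->refl->H->L'->G->R'->H->plug->H
Char 5 ('B'): step: R->6, L=2; B->plug->C->R->A->L->F->refl->H->L'->G->R'->D->plug->D
Char 6 ('B'): step: R->7, L=2; B->plug->C->R->F->L->D->refl->B->L'->C->R'->A->plug->A
Char 7 ('A'): step: R->0, L->3 (L advanced); A->plug->A->R->G->L->H->refl->F->L'->D->R'->E->plug->G
Char 8 ('D'): step: R->1, L=3; D->plug->D->R->C->L->B->refl->D->L'->A->R'->G->plug->E
Char 9 ('D'): step: R->2, L=3; D->plug->D->R->F->L->G->refl->E->L'->H->R'->F->plug->F
Final: ciphertext=DCAHDAGEF, RIGHT=2, LEFT=3

Answer: DCAHDAGEF 2 3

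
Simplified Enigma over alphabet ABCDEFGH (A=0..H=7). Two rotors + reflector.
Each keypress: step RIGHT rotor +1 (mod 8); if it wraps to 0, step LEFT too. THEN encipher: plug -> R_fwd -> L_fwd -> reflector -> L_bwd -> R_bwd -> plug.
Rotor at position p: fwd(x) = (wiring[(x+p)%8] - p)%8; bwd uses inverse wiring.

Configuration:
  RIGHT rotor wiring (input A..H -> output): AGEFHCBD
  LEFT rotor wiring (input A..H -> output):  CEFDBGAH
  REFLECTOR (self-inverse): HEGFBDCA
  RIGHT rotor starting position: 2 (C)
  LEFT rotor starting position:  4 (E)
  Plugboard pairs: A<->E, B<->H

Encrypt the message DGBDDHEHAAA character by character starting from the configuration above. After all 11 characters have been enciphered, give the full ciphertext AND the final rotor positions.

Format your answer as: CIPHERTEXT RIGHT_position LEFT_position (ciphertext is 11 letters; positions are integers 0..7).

Answer: EECECFCFCCD 5 5

Derivation:
Char 1 ('D'): step: R->3, L=4; D->plug->D->R->G->L->B->refl->E->L'->C->R'->A->plug->E
Char 2 ('G'): step: R->4, L=4; G->plug->G->R->A->L->F->refl->D->L'->D->R'->A->plug->E
Char 3 ('B'): step: R->5, L=4; B->plug->H->R->C->L->E->refl->B->L'->G->R'->C->plug->C
Char 4 ('D'): step: R->6, L=4; D->plug->D->R->A->L->F->refl->D->L'->D->R'->A->plug->E
Char 5 ('D'): step: R->7, L=4; D->plug->D->R->F->L->A->refl->H->L'->H->R'->C->plug->C
Char 6 ('H'): step: R->0, L->5 (L advanced); H->plug->B->R->G->L->G->refl->C->L'->C->R'->F->plug->F
Char 7 ('E'): step: R->1, L=5; E->plug->A->R->F->L->A->refl->H->L'->E->R'->C->plug->C
Char 8 ('H'): step: R->2, L=5; H->plug->B->R->D->L->F->refl->D->L'->B->R'->F->plug->F
Char 9 ('A'): step: R->3, L=5; A->plug->E->R->A->L->B->refl->E->L'->H->R'->C->plug->C
Char 10 ('A'): step: R->4, L=5; A->plug->E->R->E->L->H->refl->A->L'->F->R'->C->plug->C
Char 11 ('A'): step: R->5, L=5; A->plug->E->R->B->L->D->refl->F->L'->D->R'->D->plug->D
Final: ciphertext=EECECFCFCCD, RIGHT=5, LEFT=5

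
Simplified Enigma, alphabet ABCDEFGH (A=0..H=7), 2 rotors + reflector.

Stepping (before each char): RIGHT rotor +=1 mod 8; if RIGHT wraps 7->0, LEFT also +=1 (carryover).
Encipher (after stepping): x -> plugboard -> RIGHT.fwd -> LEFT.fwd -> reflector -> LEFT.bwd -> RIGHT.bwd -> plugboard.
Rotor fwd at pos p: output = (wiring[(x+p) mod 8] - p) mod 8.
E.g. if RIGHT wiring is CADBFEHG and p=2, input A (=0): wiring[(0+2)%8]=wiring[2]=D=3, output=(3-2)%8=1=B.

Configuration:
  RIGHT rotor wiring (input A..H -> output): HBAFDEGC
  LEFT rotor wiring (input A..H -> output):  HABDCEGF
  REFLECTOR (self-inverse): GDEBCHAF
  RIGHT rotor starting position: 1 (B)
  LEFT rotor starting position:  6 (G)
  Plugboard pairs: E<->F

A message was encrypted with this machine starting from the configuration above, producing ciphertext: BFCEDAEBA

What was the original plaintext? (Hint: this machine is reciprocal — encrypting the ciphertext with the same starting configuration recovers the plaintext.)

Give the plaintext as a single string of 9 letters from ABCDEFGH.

Answer: ABGHHFFHH

Derivation:
Char 1 ('B'): step: R->2, L=6; B->plug->B->R->D->L->C->refl->E->L'->G->R'->A->plug->A
Char 2 ('F'): step: R->3, L=6; F->plug->E->R->H->L->G->refl->A->L'->A->R'->B->plug->B
Char 3 ('C'): step: R->4, L=6; C->plug->C->R->C->L->B->refl->D->L'->E->R'->G->plug->G
Char 4 ('E'): step: R->5, L=6; E->plug->F->R->D->L->C->refl->E->L'->G->R'->H->plug->H
Char 5 ('D'): step: R->6, L=6; D->plug->D->R->D->L->C->refl->E->L'->G->R'->H->plug->H
Char 6 ('A'): step: R->7, L=6; A->plug->A->R->D->L->C->refl->E->L'->G->R'->E->plug->F
Char 7 ('E'): step: R->0, L->7 (L advanced); E->plug->F->R->E->L->E->refl->C->L'->D->R'->E->plug->F
Char 8 ('B'): step: R->1, L=7; B->plug->B->R->H->L->H->refl->F->L'->G->R'->H->plug->H
Char 9 ('A'): step: R->2, L=7; A->plug->A->R->G->L->F->refl->H->L'->H->R'->H->plug->H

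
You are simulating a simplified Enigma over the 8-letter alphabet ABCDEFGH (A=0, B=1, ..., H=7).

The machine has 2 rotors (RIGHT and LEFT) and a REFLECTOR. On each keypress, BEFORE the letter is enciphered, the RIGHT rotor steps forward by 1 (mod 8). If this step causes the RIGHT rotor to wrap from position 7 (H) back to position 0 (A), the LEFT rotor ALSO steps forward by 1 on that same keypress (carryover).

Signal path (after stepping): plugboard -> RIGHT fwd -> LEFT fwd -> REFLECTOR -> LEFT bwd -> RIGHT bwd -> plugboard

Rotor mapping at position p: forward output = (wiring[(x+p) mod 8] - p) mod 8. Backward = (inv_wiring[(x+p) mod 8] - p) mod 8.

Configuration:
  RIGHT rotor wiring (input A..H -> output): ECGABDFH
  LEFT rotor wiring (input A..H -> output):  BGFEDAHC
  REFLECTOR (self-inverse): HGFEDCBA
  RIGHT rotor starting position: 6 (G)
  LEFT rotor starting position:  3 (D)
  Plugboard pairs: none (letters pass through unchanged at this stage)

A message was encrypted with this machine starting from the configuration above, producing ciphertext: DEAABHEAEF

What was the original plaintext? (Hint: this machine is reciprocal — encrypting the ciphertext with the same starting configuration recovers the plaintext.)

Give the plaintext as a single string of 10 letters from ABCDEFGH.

Answer: FBEFHAHEFD

Derivation:
Char 1 ('D'): step: R->7, L=3; D->plug->D->R->H->L->C->refl->F->L'->C->R'->F->plug->F
Char 2 ('E'): step: R->0, L->4 (L advanced); E->plug->E->R->B->L->E->refl->D->L'->C->R'->B->plug->B
Char 3 ('A'): step: R->1, L=4; A->plug->A->R->B->L->E->refl->D->L'->C->R'->E->plug->E
Char 4 ('A'): step: R->2, L=4; A->plug->A->R->E->L->F->refl->C->L'->F->R'->F->plug->F
Char 5 ('B'): step: R->3, L=4; B->plug->B->R->G->L->B->refl->G->L'->D->R'->H->plug->H
Char 6 ('H'): step: R->4, L=4; H->plug->H->R->E->L->F->refl->C->L'->F->R'->A->plug->A
Char 7 ('E'): step: R->5, L=4; E->plug->E->R->F->L->C->refl->F->L'->E->R'->H->plug->H
Char 8 ('A'): step: R->6, L=4; A->plug->A->R->H->L->A->refl->H->L'->A->R'->E->plug->E
Char 9 ('E'): step: R->7, L=4; E->plug->E->R->B->L->E->refl->D->L'->C->R'->F->plug->F
Char 10 ('F'): step: R->0, L->5 (L advanced); F->plug->F->R->D->L->E->refl->D->L'->A->R'->D->plug->D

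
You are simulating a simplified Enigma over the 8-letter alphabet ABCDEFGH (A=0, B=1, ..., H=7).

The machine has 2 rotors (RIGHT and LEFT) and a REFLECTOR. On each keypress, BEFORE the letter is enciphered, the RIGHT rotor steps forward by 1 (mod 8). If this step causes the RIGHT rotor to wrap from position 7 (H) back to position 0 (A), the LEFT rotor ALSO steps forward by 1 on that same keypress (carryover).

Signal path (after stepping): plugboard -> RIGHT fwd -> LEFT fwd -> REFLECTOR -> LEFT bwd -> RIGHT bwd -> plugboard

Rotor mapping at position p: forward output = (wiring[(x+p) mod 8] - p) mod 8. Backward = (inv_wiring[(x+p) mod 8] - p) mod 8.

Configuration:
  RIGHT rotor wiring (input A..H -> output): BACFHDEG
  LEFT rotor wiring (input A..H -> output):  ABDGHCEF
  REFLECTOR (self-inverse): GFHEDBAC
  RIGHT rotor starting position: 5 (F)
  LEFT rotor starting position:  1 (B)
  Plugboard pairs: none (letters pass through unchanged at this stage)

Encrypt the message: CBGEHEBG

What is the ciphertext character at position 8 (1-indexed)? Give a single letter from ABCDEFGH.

Char 1 ('C'): step: R->6, L=1; C->plug->C->R->D->L->G->refl->A->L'->A->R'->B->plug->B
Char 2 ('B'): step: R->7, L=1; B->plug->B->R->C->L->F->refl->B->L'->E->R'->G->plug->G
Char 3 ('G'): step: R->0, L->2 (L advanced); G->plug->G->R->E->L->C->refl->H->L'->H->R'->E->plug->E
Char 4 ('E'): step: R->1, L=2; E->plug->E->R->C->L->F->refl->B->L'->A->R'->H->plug->H
Char 5 ('H'): step: R->2, L=2; H->plug->H->R->G->L->G->refl->A->L'->D->R'->B->plug->B
Char 6 ('E'): step: R->3, L=2; E->plug->E->R->D->L->A->refl->G->L'->G->R'->F->plug->F
Char 7 ('B'): step: R->4, L=2; B->plug->B->R->H->L->H->refl->C->L'->E->R'->F->plug->F
Char 8 ('G'): step: R->5, L=2; G->plug->G->R->A->L->B->refl->F->L'->C->R'->H->plug->H

H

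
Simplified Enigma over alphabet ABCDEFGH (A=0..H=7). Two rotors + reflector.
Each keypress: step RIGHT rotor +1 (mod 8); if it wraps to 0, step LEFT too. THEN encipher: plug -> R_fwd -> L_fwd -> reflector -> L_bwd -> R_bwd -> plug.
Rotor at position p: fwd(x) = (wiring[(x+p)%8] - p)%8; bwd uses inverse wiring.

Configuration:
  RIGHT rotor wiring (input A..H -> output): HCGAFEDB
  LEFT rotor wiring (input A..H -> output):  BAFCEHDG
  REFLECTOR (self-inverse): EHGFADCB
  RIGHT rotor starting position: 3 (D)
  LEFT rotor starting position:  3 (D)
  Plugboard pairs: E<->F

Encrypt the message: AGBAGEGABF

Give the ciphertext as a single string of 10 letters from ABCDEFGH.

Char 1 ('A'): step: R->4, L=3; A->plug->A->R->B->L->B->refl->H->L'->A->R'->B->plug->B
Char 2 ('G'): step: R->5, L=3; G->plug->G->R->D->L->A->refl->E->L'->C->R'->D->plug->D
Char 3 ('B'): step: R->6, L=3; B->plug->B->R->D->L->A->refl->E->L'->C->R'->F->plug->E
Char 4 ('A'): step: R->7, L=3; A->plug->A->R->C->L->E->refl->A->L'->D->R'->C->plug->C
Char 5 ('G'): step: R->0, L->4 (L advanced); G->plug->G->R->D->L->C->refl->G->L'->H->R'->A->plug->A
Char 6 ('E'): step: R->1, L=4; E->plug->F->R->C->L->H->refl->B->L'->G->R'->H->plug->H
Char 7 ('G'): step: R->2, L=4; G->plug->G->R->F->L->E->refl->A->L'->A->R'->H->plug->H
Char 8 ('A'): step: R->3, L=4; A->plug->A->R->F->L->E->refl->A->L'->A->R'->D->plug->D
Char 9 ('B'): step: R->4, L=4; B->plug->B->R->A->L->A->refl->E->L'->F->R'->D->plug->D
Char 10 ('F'): step: R->5, L=4; F->plug->E->R->F->L->E->refl->A->L'->A->R'->H->plug->H

Answer: BDECAHHDDH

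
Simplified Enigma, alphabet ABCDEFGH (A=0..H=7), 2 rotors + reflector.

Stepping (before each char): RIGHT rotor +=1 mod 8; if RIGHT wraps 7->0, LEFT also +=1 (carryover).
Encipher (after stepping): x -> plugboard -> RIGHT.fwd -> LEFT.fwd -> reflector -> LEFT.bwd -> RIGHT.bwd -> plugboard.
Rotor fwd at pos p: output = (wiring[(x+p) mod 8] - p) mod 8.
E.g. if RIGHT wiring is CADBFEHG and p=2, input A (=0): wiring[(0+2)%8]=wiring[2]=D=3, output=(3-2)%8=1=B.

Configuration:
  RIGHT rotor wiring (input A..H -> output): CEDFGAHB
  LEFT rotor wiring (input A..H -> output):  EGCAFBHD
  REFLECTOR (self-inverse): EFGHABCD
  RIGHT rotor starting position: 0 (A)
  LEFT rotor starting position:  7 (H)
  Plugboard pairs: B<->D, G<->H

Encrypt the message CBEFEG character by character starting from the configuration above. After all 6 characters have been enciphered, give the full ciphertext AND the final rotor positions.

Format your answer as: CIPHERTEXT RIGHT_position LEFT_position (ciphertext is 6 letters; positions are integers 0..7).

Char 1 ('C'): step: R->1, L=7; C->plug->C->R->E->L->B->refl->F->L'->B->R'->H->plug->G
Char 2 ('B'): step: R->2, L=7; B->plug->D->R->G->L->C->refl->G->L'->F->R'->E->plug->E
Char 3 ('E'): step: R->3, L=7; E->plug->E->R->G->L->C->refl->G->L'->F->R'->C->plug->C
Char 4 ('F'): step: R->4, L=7; F->plug->F->R->A->L->E->refl->A->L'->H->R'->G->plug->H
Char 5 ('E'): step: R->5, L=7; E->plug->E->R->H->L->A->refl->E->L'->A->R'->G->plug->H
Char 6 ('G'): step: R->6, L=7; G->plug->H->R->C->L->H->refl->D->L'->D->R'->B->plug->D
Final: ciphertext=GECHHD, RIGHT=6, LEFT=7

Answer: GECHHD 6 7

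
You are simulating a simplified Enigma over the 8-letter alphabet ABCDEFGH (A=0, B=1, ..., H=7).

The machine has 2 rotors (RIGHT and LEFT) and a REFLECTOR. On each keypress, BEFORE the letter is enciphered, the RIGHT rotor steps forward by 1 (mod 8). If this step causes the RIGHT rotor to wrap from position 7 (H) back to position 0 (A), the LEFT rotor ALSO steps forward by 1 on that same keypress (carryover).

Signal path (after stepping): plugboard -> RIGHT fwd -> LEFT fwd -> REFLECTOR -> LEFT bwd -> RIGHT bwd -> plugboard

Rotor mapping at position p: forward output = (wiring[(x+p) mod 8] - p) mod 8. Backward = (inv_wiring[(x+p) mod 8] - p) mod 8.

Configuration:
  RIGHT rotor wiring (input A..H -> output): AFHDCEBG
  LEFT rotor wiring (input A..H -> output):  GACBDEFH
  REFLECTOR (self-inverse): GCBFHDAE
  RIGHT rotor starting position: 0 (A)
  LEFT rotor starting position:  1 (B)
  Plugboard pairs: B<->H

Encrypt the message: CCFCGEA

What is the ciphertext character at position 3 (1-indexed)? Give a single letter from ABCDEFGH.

Char 1 ('C'): step: R->1, L=1; C->plug->C->R->C->L->A->refl->G->L'->G->R'->B->plug->H
Char 2 ('C'): step: R->2, L=1; C->plug->C->R->A->L->H->refl->E->L'->F->R'->A->plug->A
Char 3 ('F'): step: R->3, L=1; F->plug->F->R->F->L->E->refl->H->L'->A->R'->A->plug->A

A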